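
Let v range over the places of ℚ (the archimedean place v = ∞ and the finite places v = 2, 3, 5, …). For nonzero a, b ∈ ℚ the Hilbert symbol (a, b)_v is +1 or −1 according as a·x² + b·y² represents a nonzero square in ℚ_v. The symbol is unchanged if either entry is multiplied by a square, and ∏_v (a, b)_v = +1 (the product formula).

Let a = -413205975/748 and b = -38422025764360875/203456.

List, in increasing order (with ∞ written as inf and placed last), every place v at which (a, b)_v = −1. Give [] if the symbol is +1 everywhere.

(a, b) ≡ (-7293, -385) mod (ℚ^×)²; places V = {2, 3, 5, 7, 11, 13, 17, 29, 31, ∞}.
(a,b)_31: α=2, u≡22; β=2, v≡18 (mod 31); (22|31)=-1, (18|31)=+1; sign (−1)^0·-1^2·+1^2 = +1.
(a,b)_17: α=-1, u≡2; β=-2, v≡14 (mod 17); (2|17)=+1, (14|17)=-1; sign (−1)^0·+1^-2·-1^-1 = -1.
(a,b)_3: α=3, u≡2; β=8, v≡2 (mod 3); (2|3)=-1, (2|3)=-1; sign (−1)^0·-1^8·-1^3 = -1.
(a,b)_13: α=1, u≡6; β=2, v≡7 (mod 13); (6|13)=-1, (7|13)=-1; sign (−1)^0·-1^2·-1^1 = -1.
(a,b)_∞: sgn(-7293)=−, sgn(-385)=−, so -1.
(a,b)_29: α=0, u≡14; β=2, v≡19 (mod 29); (14|29)=-1, (19|29)=-1; sign (−1)^0·-1^2·-1^0 = +1.
(a,b)_5: α=2, u≡2; β=3, v≡3 (mod 5); (2|5)=-1, (3|5)=-1; sign (−1)^0·-1^3·-1^2 = -1.
(a,b)_2: α=-2, β=-6; u≡3, v≡7 (mod 8); ε(u)ε(v)=1·1, αω(v)=-2·0, βω(u)=-6·1; sum ≡ 1  ⇒  -1.
(a,b)_7: α=2, u≡1; β=3, v≡4 (mod 7); (1|7)=+1, (4|7)=+1; sign (−1)^0·+1^3·+1^2 = +1.
(a,b)_11: α=-1, u≡8; β=-1, v≡9 (mod 11); (8|11)=-1, (9|11)=+1; sign (−1)^1·-1^-1·+1^-1 = +1.
(-7293, -385 / ℚ) ramifies at {2, 3, 5, 13, 17, ∞}: a division algebra.

[2, 3, 5, 13, 17, inf]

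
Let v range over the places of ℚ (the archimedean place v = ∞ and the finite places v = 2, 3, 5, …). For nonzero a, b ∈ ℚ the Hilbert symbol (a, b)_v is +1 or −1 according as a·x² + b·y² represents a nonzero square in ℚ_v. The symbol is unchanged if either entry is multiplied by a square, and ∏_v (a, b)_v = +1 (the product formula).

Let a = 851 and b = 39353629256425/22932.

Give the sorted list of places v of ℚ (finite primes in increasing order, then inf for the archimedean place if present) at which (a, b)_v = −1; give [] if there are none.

[13, 23, 47, 53]

(a, b) ≡ (851, 468484861) mod (ℚ^×)²; places V = {2, 3, 5, 7, 11, 13, 17, 19, 23, 37, 47, 53, ∞}.
(a,b)_2: α=0, β=-2; u≡3, v≡5 (mod 8); ε(u)ε(v)=1·0, αω(v)=0·1, βω(u)=-2·1; sum ≡ 0  ⇒  +1.
(a,b)_13: α=0, u≡6; β=-1, v≡9 (mod 13); (6|13)=-1, (9|13)=+1; sign (−1)^0·-1^-1·+1^0 = -1.
(a,b)_7: α=0, u≡4; β=-2, v≡6 (mod 7); (4|7)=+1, (6|7)=-1; sign (−1)^0·+1^-2·-1^0 = +1.
(a,b)_3: α=0, u≡2; β=-2, v≡1 (mod 3); (2|3)=-1, (1|3)=+1; sign (−1)^0·-1^-2·+1^0 = +1.
(a,b)_11: α=0, u≡4; β=2, v≡9 (mod 11); (4|11)=+1, (9|11)=+1; sign (−1)^0·+1^2·+1^0 = +1.
(a,b)_19: α=0, u≡15; β=2, v≡12 (mod 19); (15|19)=-1, (12|19)=-1; sign (−1)^0·-1^2·-1^0 = +1.
(a,b)_17: α=0, u≡1; β=1, v≡2 (mod 17); (1|17)=+1, (2|17)=+1; sign (−1)^0·+1^1·+1^0 = +1.
(a,b)_5: α=0, u≡1; β=2, v≡1 (mod 5); (1|5)=+1, (1|5)=+1; sign (−1)^0·+1^2·+1^0 = +1.
(a,b)_53: α=0, u≡3; β=1, v≡22 (mod 53); (3|53)=-1, (22|53)=-1; sign (−1)^0·-1^1·-1^0 = -1.
(a,b)_∞: sgn(851)=+, sgn(468484861)=+, so +1.
(a,b)_37: α=1, u≡23; β=1, v≡20 (mod 37); (23|37)=-1, (20|37)=-1; sign (−1)^0·-1^1·-1^1 = +1.
(a,b)_47: α=0, u≡5; β=1, v≡12 (mod 47); (5|47)=-1, (12|47)=+1; sign (−1)^0·-1^1·+1^0 = -1.
(a,b)_23: α=1, u≡14; β=1, v≡11 (mod 23); (14|23)=-1, (11|23)=-1; sign (−1)^1·-1^1·-1^1 = -1.
(851, 468484861 / ℚ) ramifies at {13, 23, 47, 53}: a division algebra.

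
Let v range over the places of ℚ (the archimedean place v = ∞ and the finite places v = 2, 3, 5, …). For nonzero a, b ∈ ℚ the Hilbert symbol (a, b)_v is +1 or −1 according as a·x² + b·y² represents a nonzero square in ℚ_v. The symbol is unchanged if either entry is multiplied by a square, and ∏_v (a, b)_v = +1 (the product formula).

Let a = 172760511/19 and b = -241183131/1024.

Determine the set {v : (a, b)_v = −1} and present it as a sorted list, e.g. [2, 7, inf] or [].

Mod squares: a ≡ 3282449709, b ≡ -250971. Check v ∈ {∞, 2, 3, 7, 11, 17, 19, 29, 31, 37, 41}.
v=31: a=31^0·(≡24), b=31^2·(≡5) mod 31; (24|31)=-1, (5|31)=+1; (−1)^{0·2·15}·(-1)^2·(+1)^0 = +1.
v=∞: 3282449709 > 0 and -250971 < 0  ⇒  (a,b)_∞ = +1.
v=19: a=19^-1·(≡9), b=19^1·(≡3) mod 19; (9|19)=+1, (3|19)=-1; (−1)^{-1·1·9}·(+1)^1·(-1)^-1 = +1.
v=7: a=7^1·(≡1), b=7^1·(≡1) mod 7; (1|7)=+1, (1|7)=+1; (−1)^{1·1·3}·(+1)^1·(+1)^1 = -1.
v=11: a=11^1·(≡8), b=11^0·(≡9) mod 11; (8|11)=-1, (9|11)=+1; (−1)^{1·0·5}·(-1)^0·(+1)^1 = +1.
v=2: v_2(a)=0, v_2(b)=-10; units ≡ 5, 5 (mod 8); ε·ε+αω+βω = 0·0+0·1+-10·1 ≡ 0  ⇒  (a,b)_2 = +1.
v=17: a=17^1·(≡2), b=17^1·(≡14) mod 17; (2|17)=+1, (14|17)=-1; (−1)^{1·1·8}·(+1)^1·(-1)^1 = -1.
v=41: a=41^1·(≡1), b=41^0·(≡16) mod 41; (1|41)=+1, (16|41)=+1; (−1)^{1·0·20}·(+1)^0·(+1)^1 = +1.
v=3: a=3^1·(≡1), b=3^1·(≡1) mod 3; (1|3)=+1, (1|3)=+1; (−1)^{1·1·1}·(+1)^1·(+1)^1 = -1.
v=29: a=29^1·(≡24), b=29^0·(≡1) mod 29; (24|29)=+1, (1|29)=+1; (−1)^{1·0·14}·(+1)^0·(+1)^1 = +1.
v=37: a=37^1·(≡13), b=37^1·(≡36) mod 37; (13|37)=-1, (36|37)=+1; (−1)^{1·1·18}·(-1)^1·(+1)^1 = -1.
(3282449709, -250971 / ℚ) ramifies at {3, 7, 17, 37}: a division algebra.

[3, 7, 17, 37]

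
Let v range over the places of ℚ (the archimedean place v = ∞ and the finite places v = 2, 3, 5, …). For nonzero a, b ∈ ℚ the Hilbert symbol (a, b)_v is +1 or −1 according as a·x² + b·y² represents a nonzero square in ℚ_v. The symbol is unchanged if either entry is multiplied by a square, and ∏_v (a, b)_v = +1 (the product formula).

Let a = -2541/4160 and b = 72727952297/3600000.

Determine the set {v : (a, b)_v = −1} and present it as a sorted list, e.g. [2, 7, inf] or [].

(a, b) ≡ (-1365, 293930) mod (ℚ^×)²; places V = {2, 3, 5, 7, 11, 13, 17, 19, ∞}.
(a,b)_7: α=1, u≡4; β=1, v≡2 (mod 7); (4|7)=+1, (2|7)=+1; sign (−1)^1·+1^1·+1^1 = -1.
(a,b)_5: α=-1, u≡2; β=-5, v≡1 (mod 5); (2|5)=-1, (1|5)=+1; sign (−1)^0·-1^-5·+1^-1 = -1.
(a,b)_3: α=1, u≡1; β=-2, v≡2 (mod 3); (1|3)=+1, (2|3)=-1; sign (−1)^0·+1^-2·-1^1 = -1.
(a,b)_17: α=0, u≡5; β=1, v≡13 (mod 17); (5|17)=-1, (13|17)=+1; sign (−1)^0·-1^1·+1^0 = -1.
(a,b)_13: α=-1, u≡9; β=3, v≡10 (mod 13); (9|13)=+1, (10|13)=+1; sign (−1)^0·+1^3·+1^-1 = +1.
(a,b)_2: α=-6, β=-7; u≡3, v≡5 (mod 8); ε(u)ε(v)=1·0, αω(v)=-6·1, βω(u)=-7·1; sum ≡ 1  ⇒  -1.
(a,b)_11: α=2, u≡6; β=4, v≡6 (mod 11); (6|11)=-1, (6|11)=-1; sign (−1)^0·-1^4·-1^2 = +1.
(a,b)_∞: sgn(-1365)=−, sgn(293930)=+, so +1.
(a,b)_19: α=0, u≡14; β=1, v≡4 (mod 19); (14|19)=-1, (4|19)=+1; sign (−1)^0·-1^1·+1^0 = -1.
Ram(-1365, 293930) = {2, 3, 5, 7, 17, 19}; no ℚ_2-point on the conic.

[2, 3, 5, 7, 17, 19]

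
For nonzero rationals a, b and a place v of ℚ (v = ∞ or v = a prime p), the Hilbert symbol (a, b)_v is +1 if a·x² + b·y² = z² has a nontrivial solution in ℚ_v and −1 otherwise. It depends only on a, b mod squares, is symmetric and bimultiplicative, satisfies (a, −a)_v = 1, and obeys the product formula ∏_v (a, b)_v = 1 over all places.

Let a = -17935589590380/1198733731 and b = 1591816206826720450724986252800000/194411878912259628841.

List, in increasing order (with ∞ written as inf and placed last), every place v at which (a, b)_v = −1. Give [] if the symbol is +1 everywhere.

(a, b) ≡ (-21945, 1155) mod (ℚ^×)²; places V = {2, 3, 5, 7, 11, 13, 17, 19, 23, 43, 47, ∞}.
(a,b)_11: α=1, u≡6; β=1, v≡2 (mod 11); (6|11)=-1, (2|11)=-1; sign (−1)^1·-1^1·-1^1 = -1.
(a,b)_17: α=0, u≡9; β=-2, v≡1 (mod 17); (9|17)=+1, (1|17)=+1; sign (−1)^0·+1^-2·+1^0 = +1.
(a,b)_47: α=-2, u≡16; β=-4, v≡6 (mod 47); (16|47)=+1, (6|47)=+1; sign (−1)^0·+1^-4·+1^-2 = +1.
(a,b)_23: α=2, u≡21; β=4, v≡21 (mod 23); (21|23)=-1, (21|23)=-1; sign (−1)^0·-1^4·-1^2 = +1.
(a,b)_3: α=5, u≡2; β=15, v≡1 (mod 3); (2|3)=-1, (1|3)=+1; sign (−1)^1·-1^15·+1^5 = +1.
(a,b)_13: α=-4, u≡12; β=-10, v≡6 (mod 13); (12|13)=+1, (6|13)=-1; sign (−1)^0·+1^-10·-1^-4 = +1.
(a,b)_∞: sgn(-21945)=−, sgn(1155)=+, so +1.
(a,b)_7: α=3, u≡4; β=7, v≡1 (mod 7); (4|7)=+1, (1|7)=+1; sign (−1)^1·+1^7·+1^3 = -1.
(a,b)_5: α=1, u≡4; β=5, v≡1 (mod 5); (4|5)=+1, (1|5)=+1; sign (−1)^0·+1^5·+1^1 = +1.
(a,b)_19: α=-1, u≡6; β=0, v≡13 (mod 19); (6|19)=+1, (13|19)=-1; sign (−1)^0·+1^0·-1^-1 = -1.
(a,b)_2: α=2, β=12; u≡7, v≡3 (mod 8); ε(u)ε(v)=1·1, αω(v)=2·1, βω(u)=12·0; sum ≡ 1  ⇒  -1.
(a,b)_43: α=2, u≡26; β=4, v≡34 (mod 43); (26|43)=-1, (34|43)=-1; sign (−1)^0·-1^4·-1^2 = +1.
(-21945, 1155 / ℚ) ramifies at {2, 7, 11, 19}: a division algebra.

[2, 7, 11, 19]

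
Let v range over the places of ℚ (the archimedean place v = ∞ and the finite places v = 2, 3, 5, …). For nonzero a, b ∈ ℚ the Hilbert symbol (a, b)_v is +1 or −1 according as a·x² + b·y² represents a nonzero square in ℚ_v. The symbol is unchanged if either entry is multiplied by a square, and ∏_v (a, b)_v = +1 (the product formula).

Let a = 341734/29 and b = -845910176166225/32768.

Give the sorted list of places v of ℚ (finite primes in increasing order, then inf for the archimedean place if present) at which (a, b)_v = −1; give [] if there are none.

Mod squares: a ≡ 18734, b ≡ -2. Check v ∈ {∞, 2, 3, 5, 17, 19, 23, 29}.
v=23: a=23^2·(≡8), b=23^2·(≡20) mod 23; (8|23)=+1, (20|23)=-1; (−1)^{2·2·11}·(+1)^2·(-1)^2 = +1.
v=19: a=19^1·(≡5), b=19^2·(≡1) mod 19; (5|19)=+1, (1|19)=+1; (−1)^{1·2·9}·(+1)^2·(+1)^1 = +1.
v=3: a=3^0·(≡2), b=3^6·(≡1) mod 3; (2|3)=-1, (1|3)=+1; (−1)^{0·6·1}·(-1)^6·(+1)^0 = +1.
v=5: a=5^0·(≡1), b=5^2·(≡2) mod 5; (1|5)=+1, (2|5)=-1; (−1)^{0·2·2}·(+1)^2·(-1)^0 = +1.
v=29: a=29^-1·(≡27), b=29^2·(≡3) mod 29; (27|29)=-1, (3|29)=-1; (−1)^{-1·2·14}·(-1)^2·(-1)^-1 = -1.
v=2: v_2(a)=1, v_2(b)=-15; units ≡ 7, 7 (mod 8); ε·ε+αω+βω = 1·1+1·0+-15·0 ≡ 1  ⇒  (a,b)_2 = -1.
v=∞: 18734 > 0 and -2 < 0  ⇒  (a,b)_∞ = +1.
v=17: a=17^1·(≡12), b=17^2·(≡8) mod 17; (12|17)=-1, (8|17)=+1; (−1)^{1·2·8}·(-1)^2·(+1)^1 = +1.
|Ram(18734, -2)| = 2, even; anisotropic at {2, 29}.

[2, 29]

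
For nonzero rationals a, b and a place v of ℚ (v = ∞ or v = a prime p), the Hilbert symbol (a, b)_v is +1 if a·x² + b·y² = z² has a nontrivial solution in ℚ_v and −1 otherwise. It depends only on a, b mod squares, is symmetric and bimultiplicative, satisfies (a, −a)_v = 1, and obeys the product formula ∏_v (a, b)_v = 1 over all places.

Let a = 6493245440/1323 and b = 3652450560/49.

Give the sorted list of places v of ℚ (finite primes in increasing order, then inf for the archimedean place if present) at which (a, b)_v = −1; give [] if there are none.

[3, 5, 11, 41]

(a, b) ≡ (4755795, 1585265) mod (ℚ^×)²; places V = {2, 3, 5, 7, 11, 19, 37, 41, ∞}.
(a,b)_19: α=1, u≡15; β=1, v≡1 (mod 19); (15|19)=-1, (1|19)=+1; sign (−1)^1·-1^1·+1^1 = +1.
(a,b)_41: α=1, u≡3; β=1, v≡2 (mod 41); (3|41)=-1, (2|41)=+1; sign (−1)^0·-1^1·+1^1 = -1.
(a,b)_37: α=1, u≡7; β=1, v≡30 (mod 37); (7|37)=+1, (30|37)=+1; sign (−1)^0·+1^1·+1^1 = +1.
(a,b)_5: α=1, u≡1; β=1, v≡3 (mod 5); (1|5)=+1, (3|5)=-1; sign (−1)^0·+1^1·-1^1 = -1.
(a,b)_3: α=-3, u≡2; β=2, v≡2 (mod 3); (2|3)=-1, (2|3)=-1; sign (−1)^0·-1^2·-1^-3 = -1.
(a,b)_2: α=12, β=8; u≡3, v≡1 (mod 8); ε(u)ε(v)=1·0, αω(v)=12·0, βω(u)=8·1; sum ≡ 0  ⇒  +1.
(a,b)_11: α=1, u≡9; β=1, v≡4 (mod 11); (9|11)=+1, (4|11)=+1; sign (−1)^1·+1^1·+1^1 = -1.
(a,b)_7: α=-2, u≡4; β=-2, v≡3 (mod 7); (4|7)=+1, (3|7)=-1; sign (−1)^0·+1^-2·-1^-2 = +1.
(a,b)_∞: sgn(4755795)=+, sgn(1585265)=+, so +1.
Ram(4755795, 1585265) = {3, 5, 11, 41}; no ℚ_3-point on the conic.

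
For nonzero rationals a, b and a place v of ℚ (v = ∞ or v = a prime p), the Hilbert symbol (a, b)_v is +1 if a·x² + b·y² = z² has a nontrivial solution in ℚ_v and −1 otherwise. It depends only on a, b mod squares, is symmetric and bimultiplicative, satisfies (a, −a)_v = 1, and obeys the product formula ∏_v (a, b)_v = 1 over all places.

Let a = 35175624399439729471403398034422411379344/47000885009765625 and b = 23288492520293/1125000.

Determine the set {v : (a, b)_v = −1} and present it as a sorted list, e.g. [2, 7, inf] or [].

Mod squares: a ≡ 1729, b ≡ 444106. Check v ∈ {∞, 2, 3, 5, 7, 11, 13, 19, 29, 31, 37}.
v=13: a=13^3·(≡10), b=13^1·(≡5) mod 13; (10|13)=+1, (5|13)=-1; (−1)^{3·1·6}·(+1)^1·(-1)^3 = -1.
v=37: a=37^-2·(≡36), b=37^0·(≡14) mod 37; (36|37)=+1, (14|37)=-1; (−1)^{-2·0·18}·(+1)^0·(-1)^-2 = +1.
v=5: a=5^-18·(≡4), b=5^-6·(≡4) mod 5; (4|5)=+1, (4|5)=+1; (−1)^{-18·-6·2}·(+1)^-6·(+1)^-18 = +1.
v=19: a=19^9·(≡3), b=19^3·(≡6) mod 19; (3|19)=-1, (6|19)=+1; (−1)^{9·3·9}·(-1)^3·(+1)^9 = +1.
v=11: a=11^0·(≡6), b=11^2·(≡3) mod 11; (6|11)=-1, (3|11)=+1; (−1)^{0·2·5}·(-1)^2·(+1)^0 = +1.
v=2: v_2(a)=4, v_2(b)=-3; units ≡ 1, 5 (mod 8); ε·ε+αω+βω = 0·0+4·1+-3·0 ≡ 0  ⇒  (a,b)_2 = +1.
v=∞: 1729 > 0 and 444106 > 0  ⇒  (a,b)_∞ = +1.
v=3: a=3^-2·(≡1), b=3^-2·(≡1) mod 3; (1|3)=+1, (1|3)=+1; (−1)^{-2·-2·1}·(+1)^-2·(+1)^-2 = +1.
v=29: a=29^4·(≡10), b=29^1·(≡15) mod 29; (10|29)=-1, (15|29)=-1; (−1)^{4·1·14}·(-1)^1·(-1)^4 = -1.
v=31: a=31^4·(≡21), b=31^1·(≡18) mod 31; (21|31)=-1, (18|31)=+1; (−1)^{4·1·15}·(-1)^1·(+1)^4 = -1.
v=7: a=7^15·(≡1), b=7^4·(≡3) mod 7; (1|7)=+1, (3|7)=-1; (−1)^{15·4·3}·(+1)^4·(-1)^15 = -1.
|Ram(1729, 444106)| = 4, even; anisotropic at {7, 13, 29, 31}.

[7, 13, 29, 31]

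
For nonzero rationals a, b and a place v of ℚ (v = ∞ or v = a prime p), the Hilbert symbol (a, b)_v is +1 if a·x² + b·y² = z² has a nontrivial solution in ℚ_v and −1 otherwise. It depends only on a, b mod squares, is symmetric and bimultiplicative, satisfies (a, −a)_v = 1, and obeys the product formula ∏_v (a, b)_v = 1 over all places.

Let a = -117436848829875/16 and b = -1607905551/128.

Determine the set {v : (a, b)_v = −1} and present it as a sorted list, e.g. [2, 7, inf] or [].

[2, 5, 29, inf]

Mod squares: a ≡ -155, b ≡ -124062. Check v ∈ {∞, 2, 3, 5, 7, 23, 29, 31}.
v=29: a=29^4·(≡11), b=29^1·(≡14) mod 29; (11|29)=-1, (14|29)=-1; (−1)^{4·1·14}·(-1)^1·(-1)^4 = -1.
v=2: v_2(a)=-4, v_2(b)=-7; units ≡ 5, 1 (mod 8); ε·ε+αω+βω = 0·0+-4·0+-7·1 ≡ 1  ⇒  (a,b)_2 = -1.
v=3: a=3^4·(≡1), b=3^1·(≡1) mod 3; (1|3)=+1, (1|3)=+1; (−1)^{4·1·1}·(+1)^1·(+1)^4 = +1.
v=5: a=5^3·(≡1), b=5^0·(≡3) mod 5; (1|5)=+1, (3|5)=-1; (−1)^{3·0·2}·(+1)^0·(-1)^3 = -1.
v=∞: -155 < 0 and -124062 < 0  ⇒  (a,b)_∞ = -1.
v=7: a=7^0·(≡3), b=7^2·(≡6) mod 7; (3|7)=-1, (6|7)=-1; (−1)^{0·2·3}·(-1)^2·(-1)^0 = +1.
v=23: a=23^2·(≡3), b=23^3·(≡11) mod 23; (3|23)=+1, (11|23)=-1; (−1)^{2·3·11}·(+1)^3·(-1)^2 = +1.
v=31: a=31^1·(≡24), b=31^1·(≡2) mod 31; (24|31)=-1, (2|31)=+1; (−1)^{1·1·15}·(-1)^1·(+1)^1 = +1.
(-155, -124062 / ℚ) ramifies at {2, 5, 29, ∞}: a division algebra.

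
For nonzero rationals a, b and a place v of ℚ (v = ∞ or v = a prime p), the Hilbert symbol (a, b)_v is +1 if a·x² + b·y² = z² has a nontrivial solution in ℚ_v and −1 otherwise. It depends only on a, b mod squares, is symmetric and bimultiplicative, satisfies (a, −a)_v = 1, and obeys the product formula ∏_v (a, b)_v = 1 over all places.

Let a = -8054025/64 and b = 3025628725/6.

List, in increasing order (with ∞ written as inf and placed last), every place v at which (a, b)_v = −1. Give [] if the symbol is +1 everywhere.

Mod squares: a ≡ -609, b ≡ 28014. Check v ∈ {∞, 2, 3, 5, 7, 23, 29}.
v=3: a=3^1·(≡1), b=3^-1·(≡2) mod 3; (1|3)=+1, (2|3)=-1; (−1)^{1·-1·1}·(+1)^-1·(-1)^1 = +1.
v=∞: -609 < 0 and 28014 > 0  ⇒  (a,b)_∞ = +1.
v=7: a=7^1·(≡1), b=7^3·(≡3) mod 7; (1|7)=+1, (3|7)=-1; (−1)^{1·3·3}·(+1)^3·(-1)^1 = +1.
v=29: a=29^1·(≡11), b=29^1·(≡5) mod 29; (11|29)=-1, (5|29)=+1; (−1)^{1·1·14}·(-1)^1·(+1)^1 = -1.
v=23: a=23^2·(≡9), b=23^3·(≡19) mod 23; (9|23)=+1, (19|23)=-1; (−1)^{2·3·11}·(+1)^3·(-1)^2 = +1.
v=2: v_2(a)=-6, v_2(b)=-1; units ≡ 7, 7 (mod 8); ε·ε+αω+βω = 1·1+-6·0+-1·0 ≡ 1  ⇒  (a,b)_2 = -1.
v=5: a=5^2·(≡1), b=5^2·(≡4) mod 5; (1|5)=+1, (4|5)=+1; (−1)^{2·2·2}·(+1)^2·(+1)^2 = +1.
|Ram(-609, 28014)| = 2, even; anisotropic at {2, 29}.

[2, 29]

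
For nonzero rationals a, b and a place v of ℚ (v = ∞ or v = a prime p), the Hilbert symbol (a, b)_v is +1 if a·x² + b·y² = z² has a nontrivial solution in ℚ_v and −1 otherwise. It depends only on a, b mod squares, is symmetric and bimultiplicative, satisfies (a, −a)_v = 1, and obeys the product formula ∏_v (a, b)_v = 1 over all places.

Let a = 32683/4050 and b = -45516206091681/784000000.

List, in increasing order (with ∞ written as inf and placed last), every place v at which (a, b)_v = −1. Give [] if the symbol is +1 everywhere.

(a, b) ≡ (1334, -21489) mod (ℚ^×)²; places V = {2, 3, 5, 7, 13, 19, 23, 29, ∞}.
(a,b)_2: α=-1, β=-10; u≡3, v≡7 (mod 8); ε(u)ε(v)=1·1, αω(v)=-1·0, βω(u)=-10·1; sum ≡ 1  ⇒  -1.
(a,b)_5: α=-2, u≡4; β=-6, v≡4 (mod 5); (4|5)=+1, (4|5)=+1; sign (−1)^0·+1^-6·+1^-2 = +1.
(a,b)_∞: sgn(1334)=+, sgn(-21489)=−, so +1.
(a,b)_3: α=-4, u≡2; β=3, v≡1 (mod 3); (2|3)=-1, (1|3)=+1; sign (−1)^0·-1^3·+1^-4 = -1.
(a,b)_13: α=0, u≡2; β=1, v≡2 (mod 13); (2|13)=-1, (2|13)=-1; sign (−1)^0·-1^1·-1^0 = -1.
(a,b)_23: α=1, u≡9; β=4, v≡18 (mod 23); (9|23)=+1, (18|23)=+1; sign (−1)^0·+1^4·+1^1 = +1.
(a,b)_19: α=0, u≡1; β=1, v≡11 (mod 19); (1|19)=+1, (11|19)=+1; sign (−1)^0·+1^1·+1^0 = +1.
(a,b)_7: α=2, u≡4; β=-2, v≡2 (mod 7); (4|7)=+1, (2|7)=+1; sign (−1)^0·+1^-2·+1^2 = +1.
(a,b)_29: α=1, u≡12; β=3, v≡22 (mod 29); (12|29)=-1, (22|29)=+1; sign (−1)^0·-1^3·+1^1 = -1.
Ram(1334, -21489) = {2, 3, 13, 29}; no ℚ_2-point on the conic.

[2, 3, 13, 29]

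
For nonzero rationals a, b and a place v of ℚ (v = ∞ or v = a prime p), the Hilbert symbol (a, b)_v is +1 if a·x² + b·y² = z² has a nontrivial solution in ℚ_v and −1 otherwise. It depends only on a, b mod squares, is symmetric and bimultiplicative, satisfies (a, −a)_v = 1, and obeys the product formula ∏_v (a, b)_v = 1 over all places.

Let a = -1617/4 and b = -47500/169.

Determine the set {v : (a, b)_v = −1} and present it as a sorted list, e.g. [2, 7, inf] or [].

[3, inf]

(a, b) ≡ (-33, -19) mod (ℚ^×)²; places V = {2, 3, 5, 7, 11, 13, 19, ∞}.
(a,b)_∞: sgn(-33)=−, sgn(-19)=−, so -1.
(a,b)_3: α=1, u≡1; β=0, v≡2 (mod 3); (1|3)=+1, (2|3)=-1; sign (−1)^0·+1^0·-1^1 = -1.
(a,b)_19: α=0, u≡9; β=1, v≡15 (mod 19); (9|19)=+1, (15|19)=-1; sign (−1)^0·+1^1·-1^0 = +1.
(a,b)_5: α=0, u≡2; β=4, v≡1 (mod 5); (2|5)=-1, (1|5)=+1; sign (−1)^0·-1^4·+1^0 = +1.
(a,b)_7: α=2, u≡4; β=0, v≡2 (mod 7); (4|7)=+1, (2|7)=+1; sign (−1)^0·+1^0·+1^2 = +1.
(a,b)_2: α=-2, β=2; u≡7, v≡5 (mod 8); ε(u)ε(v)=1·0, αω(v)=-2·1, βω(u)=2·0; sum ≡ 0  ⇒  +1.
(a,b)_11: α=1, u≡10; β=0, v≡5 (mod 11); (10|11)=-1, (5|11)=+1; sign (−1)^0·-1^0·+1^1 = +1.
(a,b)_13: α=0, u≡2; β=-2, v≡2 (mod 13); (2|13)=-1, (2|13)=-1; sign (−1)^0·-1^-2·-1^0 = +1.
|Ram(-33, -19)| = 2, even; anisotropic at {3, ∞}.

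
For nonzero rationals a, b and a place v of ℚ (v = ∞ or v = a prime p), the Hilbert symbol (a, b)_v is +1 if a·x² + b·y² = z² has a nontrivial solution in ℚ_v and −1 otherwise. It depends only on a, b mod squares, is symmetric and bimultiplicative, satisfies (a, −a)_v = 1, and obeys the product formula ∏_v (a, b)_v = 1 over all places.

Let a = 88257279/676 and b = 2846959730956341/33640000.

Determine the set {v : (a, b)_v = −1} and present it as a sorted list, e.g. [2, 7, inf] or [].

[]

(a, b) ≡ (759, 69) mod (ℚ^×)²; places V = {2, 3, 5, 7, 11, 13, 23, 29, 31, ∞}.
(a,b)_23: α=1, u≡5; β=3, v≡13 (mod 23); (5|23)=-1, (13|23)=+1; sign (−1)^1·-1^3·+1^1 = +1.
(a,b)_7: α=0, u≡3; β=2, v≡3 (mod 7); (3|7)=-1, (3|7)=-1; sign (−1)^0·-1^2·-1^0 = +1.
(a,b)_11: α=3, u≡9; β=2, v≡4 (mod 11); (9|11)=+1, (4|11)=+1; sign (−1)^0·+1^2·+1^3 = +1.
(a,b)_2: α=-2, β=-6; u≡7, v≡5 (mod 8); ε(u)ε(v)=1·0, αω(v)=-2·1, βω(u)=-6·0; sum ≡ 0  ⇒  +1.
(a,b)_29: α=0, u≡24; β=-2, v≡26 (mod 29); (24|29)=+1, (26|29)=-1; sign (−1)^0·+1^-2·-1^0 = +1.
(a,b)_5: α=0, u≡4; β=-4, v≡4 (mod 5); (4|5)=+1, (4|5)=+1; sign (−1)^0·+1^-4·+1^0 = +1.
(a,b)_31: α=2, u≡23; β=2, v≡7 (mod 31); (23|31)=-1, (7|31)=+1; sign (−1)^0·-1^2·+1^2 = +1.
(a,b)_∞: sgn(759)=+, sgn(69)=+, so +1.
(a,b)_3: α=1, u≡1; β=5, v≡2 (mod 3); (1|3)=+1, (2|3)=-1; sign (−1)^1·+1^5·-1^1 = +1.
(a,b)_13: α=-2, u≡8; β=2, v≡12 (mod 13); (8|13)=-1, (12|13)=+1; sign (−1)^0·-1^2·+1^-2 = +1.
Ram(a, b) = ∅: the form 759·x² + 69·y² − z² is isotropic over every ℚ_v, so by Hasse–Minkowski it is isotropic over ℚ.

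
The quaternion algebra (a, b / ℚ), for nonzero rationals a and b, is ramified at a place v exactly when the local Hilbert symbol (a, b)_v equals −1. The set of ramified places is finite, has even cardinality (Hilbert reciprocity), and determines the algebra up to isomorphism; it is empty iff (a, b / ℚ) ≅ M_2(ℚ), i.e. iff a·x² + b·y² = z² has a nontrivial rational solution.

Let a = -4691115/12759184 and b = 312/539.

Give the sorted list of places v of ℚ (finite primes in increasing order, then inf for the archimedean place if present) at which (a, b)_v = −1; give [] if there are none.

(a, b) ≡ (-715, 858) mod (ℚ^×)²; places V = {2, 3, 5, 7, 11, 13, 19, 47, ∞}.
(a,b)_∞: sgn(-715)=−, sgn(858)=+, so +1.
(a,b)_3: α=8, u≡2; β=1, v≡1 (mod 3); (2|3)=-1, (1|3)=+1; sign (−1)^0·-1^1·+1^8 = -1.
(a,b)_47: α=-2, u≡9; β=0, v≡27 (mod 47); (9|47)=+1, (27|47)=+1; sign (−1)^0·+1^0·+1^-2 = +1.
(a,b)_5: α=1, u≡3; β=0, v≡3 (mod 5); (3|5)=-1, (3|5)=-1; sign (−1)^0·-1^0·-1^1 = -1.
(a,b)_2: α=-4, β=3; u≡5, v≡5 (mod 8); ε(u)ε(v)=0·0, αω(v)=-4·1, βω(u)=3·1; sum ≡ 1  ⇒  -1.
(a,b)_13: α=1, u≡10; β=1, v≡4 (mod 13); (10|13)=+1, (4|13)=+1; sign (−1)^0·+1^1·+1^1 = +1.
(a,b)_7: α=0, u≡3; β=-2, v≡1 (mod 7); (3|7)=-1, (1|7)=+1; sign (−1)^0·-1^-2·+1^0 = +1.
(a,b)_19: α=-2, u≡1; β=0, v≡12 (mod 19); (1|19)=+1, (12|19)=-1; sign (−1)^0·+1^0·-1^-2 = +1.
(a,b)_11: α=1, u≡3; β=-1, v≡3 (mod 11); (3|11)=+1, (3|11)=+1; sign (−1)^1·+1^-1·+1^1 = -1.
|Ram(-715, 858)| = 4, even; anisotropic at {2, 3, 5, 11}.

[2, 3, 5, 11]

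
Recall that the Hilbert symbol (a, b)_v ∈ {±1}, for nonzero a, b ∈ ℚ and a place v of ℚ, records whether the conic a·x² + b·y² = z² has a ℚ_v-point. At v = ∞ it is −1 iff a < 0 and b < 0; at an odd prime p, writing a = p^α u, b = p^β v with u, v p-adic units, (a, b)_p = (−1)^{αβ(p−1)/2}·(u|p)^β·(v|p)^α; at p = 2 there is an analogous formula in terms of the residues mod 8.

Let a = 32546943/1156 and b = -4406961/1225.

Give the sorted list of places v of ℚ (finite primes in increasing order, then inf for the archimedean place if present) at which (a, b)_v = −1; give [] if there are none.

Mod squares: a ≡ 247, b ≡ -15249. Check v ∈ {∞, 2, 3, 5, 7, 11, 13, 17, 19, 23}.
v=7: a=7^0·(≡2), b=7^-2·(≡2) mod 7; (2|7)=+1, (2|7)=+1; (−1)^{0·-2·3}·(+1)^-2·(+1)^0 = +1.
v=5: a=5^0·(≡3), b=5^-2·(≡1) mod 5; (3|5)=-1, (1|5)=+1; (−1)^{0·-2·2}·(-1)^-2·(+1)^0 = +1.
v=23: a=23^0·(≡21), b=23^1·(≡1) mod 23; (21|23)=-1, (1|23)=+1; (−1)^{0·1·11}·(-1)^1·(+1)^0 = -1.
v=3: a=3^2·(≡1), b=3^1·(≡2) mod 3; (1|3)=+1, (2|3)=-1; (−1)^{2·1·1}·(+1)^1·(-1)^2 = +1.
v=19: a=19^1·(≡8), b=19^0·(≡12) mod 19; (8|19)=-1, (12|19)=-1; (−1)^{1·0·9}·(-1)^0·(-1)^1 = -1.
v=2: v_2(a)=-2, v_2(b)=0; units ≡ 7, 7 (mod 8); ε·ε+αω+βω = 1·1+-2·0+0·0 ≡ 1  ⇒  (a,b)_2 = -1.
v=13: a=13^1·(≡7), b=13^1·(≡10) mod 13; (7|13)=-1, (10|13)=+1; (−1)^{1·1·6}·(-1)^1·(+1)^1 = -1.
v=∞: 247 > 0 and -15249 < 0  ⇒  (a,b)_∞ = +1.
v=17: a=17^-2·(≡13), b=17^3·(≡4) mod 17; (13|17)=+1, (4|17)=+1; (−1)^{-2·3·8}·(+1)^3·(+1)^-2 = +1.
v=11: a=11^4·(≡1), b=11^0·(≡6) mod 11; (1|11)=+1, (6|11)=-1; (−1)^{4·0·5}·(+1)^0·(-1)^4 = +1.
|Ram(247, -15249)| = 4, even; anisotropic at {2, 13, 19, 23}.

[2, 13, 19, 23]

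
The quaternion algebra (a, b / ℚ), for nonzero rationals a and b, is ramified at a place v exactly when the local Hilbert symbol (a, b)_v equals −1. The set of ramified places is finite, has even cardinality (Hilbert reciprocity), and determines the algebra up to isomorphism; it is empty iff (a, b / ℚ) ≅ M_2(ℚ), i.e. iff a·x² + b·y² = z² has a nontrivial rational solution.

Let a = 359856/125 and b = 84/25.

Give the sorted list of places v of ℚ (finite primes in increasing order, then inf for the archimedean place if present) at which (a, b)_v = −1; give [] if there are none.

[3, 7]

Mod squares: a ≡ 255, b ≡ 21. Check v ∈ {∞, 2, 3, 5, 7, 17}.
v=5: a=5^-3·(≡1), b=5^-2·(≡4) mod 5; (1|5)=+1, (4|5)=+1; (−1)^{-3·-2·2}·(+1)^-2·(+1)^-3 = +1.
v=17: a=17^1·(≡9), b=17^0·(≡2) mod 17; (9|17)=+1, (2|17)=+1; (−1)^{1·0·8}·(+1)^0·(+1)^1 = +1.
v=3: a=3^3·(≡1), b=3^1·(≡1) mod 3; (1|3)=+1, (1|3)=+1; (−1)^{3·1·1}·(+1)^1·(+1)^3 = -1.
v=7: a=7^2·(≡6), b=7^1·(≡3) mod 7; (6|7)=-1, (3|7)=-1; (−1)^{2·1·3}·(-1)^1·(-1)^2 = -1.
v=2: v_2(a)=4, v_2(b)=2; units ≡ 7, 5 (mod 8); ε·ε+αω+βω = 1·0+4·1+2·0 ≡ 0  ⇒  (a,b)_2 = +1.
v=∞: 255 > 0 and 21 > 0  ⇒  (a,b)_∞ = +1.
Ram(255, 21) = {3, 7}; no ℚ_3-point on the conic.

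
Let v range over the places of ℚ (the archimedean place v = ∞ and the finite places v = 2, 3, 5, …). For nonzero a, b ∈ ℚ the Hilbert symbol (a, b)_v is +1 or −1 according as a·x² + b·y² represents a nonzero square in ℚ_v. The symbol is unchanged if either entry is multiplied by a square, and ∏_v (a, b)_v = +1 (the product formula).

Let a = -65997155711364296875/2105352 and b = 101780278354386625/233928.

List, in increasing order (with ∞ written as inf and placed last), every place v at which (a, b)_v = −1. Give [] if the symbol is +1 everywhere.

Mod squares: a ≡ -1361406230, b ≡ 546530. Check v ∈ {∞, 2, 3, 5, 7, 19, 31, 41, 43, 47, 53}.
v=19: a=19^-2·(≡12), b=19^-2·(≡18) mod 19; (12|19)=-1, (18|19)=-1; (−1)^{-2·-2·9}·(-1)^-2·(-1)^-2 = +1.
v=53: a=53^3·(≡47), b=53^2·(≡42) mod 53; (47|53)=+1, (42|53)=+1; (−1)^{3·2·26}·(+1)^2·(+1)^3 = +1.
v=∞: -1361406230 < 0 and 546530 > 0  ⇒  (a,b)_∞ = +1.
v=3: a=3^-6·(≡1), b=3^-4·(≡2) mod 3; (1|3)=+1, (2|3)=-1; (−1)^{-6·-4·1}·(+1)^-4·(-1)^-6 = +1.
v=43: a=43^1·(≡32), b=43^1·(≡25) mod 43; (32|43)=-1, (25|43)=+1; (−1)^{1·1·21}·(-1)^1·(+1)^1 = +1.
v=41: a=41^1·(≡39), b=41^1·(≡18) mod 41; (39|41)=+1, (18|41)=+1; (−1)^{1·1·20}·(+1)^1·(+1)^1 = +1.
v=5: a=5^7·(≡1), b=5^3·(≡1) mod 5; (1|5)=+1, (1|5)=+1; (−1)^{7·3·2}·(+1)^3·(+1)^7 = +1.
v=2: v_2(a)=-3, v_2(b)=-3; units ≡ 5, 1 (mod 8); ε·ε+αω+βω = 0·0+-3·0+-3·1 ≡ 1  ⇒  (a,b)_2 = -1.
v=47: a=47^3·(≡31), b=47^2·(≡27) mod 47; (31|47)=-1, (27|47)=+1; (−1)^{3·2·23}·(-1)^2·(+1)^3 = +1.
v=31: a=31^1·(≡15), b=31^1·(≡22) mod 31; (15|31)=-1, (22|31)=-1; (−1)^{1·1·15}·(-1)^1·(-1)^1 = -1.
v=7: a=7^0·(≡5), b=7^4·(≡5) mod 7; (5|7)=-1, (5|7)=-1; (−1)^{0·4·3}·(-1)^4·(-1)^0 = +1.
|Ram(-1361406230, 546530)| = 2, even; anisotropic at {2, 31}.

[2, 31]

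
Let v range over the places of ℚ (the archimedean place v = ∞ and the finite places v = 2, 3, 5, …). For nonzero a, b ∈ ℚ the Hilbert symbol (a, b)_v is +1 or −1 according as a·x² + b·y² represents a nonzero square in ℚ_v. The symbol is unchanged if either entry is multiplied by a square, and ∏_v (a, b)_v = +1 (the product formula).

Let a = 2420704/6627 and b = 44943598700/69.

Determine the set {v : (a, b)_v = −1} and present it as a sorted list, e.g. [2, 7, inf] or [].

(a, b) ≡ (858, 106743) mod (ℚ^×)²; places V = {2, 3, 5, 7, 11, 13, 17, 23, 47, ∞}.
(a,b)_3: α=-1, u≡1; β=-1, v≡1 (mod 3); (1|3)=+1, (1|3)=+1; sign (−1)^1·+1^-1·+1^-1 = -1.
(a,b)_47: α=-2, u≡21; β=0, v≡36 (mod 47); (21|47)=+1, (36|47)=+1; sign (−1)^0·+1^0·+1^-2 = +1.
(a,b)_17: α=0, u≡15; β=1, v≡6 (mod 17); (15|17)=+1, (6|17)=-1; sign (−1)^0·+1^1·-1^0 = +1.
(a,b)_∞: sgn(858)=+, sgn(106743)=+, so +1.
(a,b)_23: α=2, u≡15; β=-1, v≡13 (mod 23); (15|23)=-1, (13|23)=+1; sign (−1)^0·-1^-1·+1^2 = -1.
(a,b)_13: α=1, u≡10; β=1, v≡6 (mod 13); (10|13)=+1, (6|13)=-1; sign (−1)^0·+1^1·-1^1 = -1.
(a,b)_5: α=0, u≡2; β=2, v≡2 (mod 5); (2|5)=-1, (2|5)=-1; sign (−1)^0·-1^2·-1^0 = +1.
(a,b)_7: α=0, u≡4; β=5, v≡5 (mod 7); (4|7)=+1, (5|7)=-1; sign (−1)^0·+1^5·-1^0 = +1.
(a,b)_2: α=5, β=2; u≡5, v≡7 (mod 8); ε(u)ε(v)=0·1, αω(v)=5·0, βω(u)=2·1; sum ≡ 0  ⇒  +1.
(a,b)_11: α=1, u≡4; β=2, v≡7 (mod 11); (4|11)=+1, (7|11)=-1; sign (−1)^0·+1^2·-1^1 = -1.
Ram(858, 106743) = {3, 11, 13, 23}; no ℚ_3-point on the conic.

[3, 11, 13, 23]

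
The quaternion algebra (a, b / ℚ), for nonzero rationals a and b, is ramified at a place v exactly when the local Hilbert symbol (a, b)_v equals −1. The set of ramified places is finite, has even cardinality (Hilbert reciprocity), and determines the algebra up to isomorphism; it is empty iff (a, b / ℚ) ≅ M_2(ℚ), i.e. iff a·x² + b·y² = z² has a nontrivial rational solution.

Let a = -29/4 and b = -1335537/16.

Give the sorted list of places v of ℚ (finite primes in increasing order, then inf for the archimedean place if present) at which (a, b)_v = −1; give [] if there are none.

Mod squares: a ≡ -29, b ≡ -148393. Check v ∈ {∞, 2, 3, 7, 17, 29, 43}.
v=2: v_2(a)=-2, v_2(b)=-4; units ≡ 3, 7 (mod 8); ε·ε+αω+βω = 1·1+-2·0+-4·1 ≡ 1  ⇒  (a,b)_2 = -1.
v=7: a=7^0·(≡5), b=7^1·(≡4) mod 7; (5|7)=-1, (4|7)=+1; (−1)^{0·1·3}·(-1)^1·(+1)^0 = -1.
v=29: a=29^1·(≡7), b=29^1·(≡9) mod 29; (7|29)=+1, (9|29)=+1; (−1)^{1·1·14}·(+1)^1·(+1)^1 = +1.
v=43: a=43^0·(≡25), b=43^1·(≡18) mod 43; (25|43)=+1, (18|43)=-1; (−1)^{0·1·21}·(+1)^1·(-1)^0 = +1.
v=17: a=17^0·(≡14), b=17^1·(≡4) mod 17; (14|17)=-1, (4|17)=+1; (−1)^{0·1·8}·(-1)^1·(+1)^0 = -1.
v=∞: -29 < 0 and -148393 < 0  ⇒  (a,b)_∞ = -1.
v=3: a=3^0·(≡1), b=3^2·(≡2) mod 3; (1|3)=+1, (2|3)=-1; (−1)^{0·2·1}·(+1)^2·(-1)^0 = +1.
(-29, -148393 / ℚ) ramifies at {2, 7, 17, ∞}: a division algebra.

[2, 7, 17, inf]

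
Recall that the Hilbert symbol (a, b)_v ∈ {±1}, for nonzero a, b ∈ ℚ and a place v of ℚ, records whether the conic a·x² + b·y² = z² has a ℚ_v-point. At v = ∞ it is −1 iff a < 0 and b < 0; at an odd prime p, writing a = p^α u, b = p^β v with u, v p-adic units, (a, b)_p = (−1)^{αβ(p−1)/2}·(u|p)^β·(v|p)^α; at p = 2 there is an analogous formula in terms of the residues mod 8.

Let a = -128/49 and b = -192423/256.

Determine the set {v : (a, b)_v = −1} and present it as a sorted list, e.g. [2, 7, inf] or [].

(a, b) ≡ (-2, -3927) mod (ℚ^×)²; places V = {2, 3, 7, 11, 17, ∞}.
(a,b)_17: α=0, u≡13; β=1, v≡3 (mod 17); (13|17)=+1, (3|17)=-1; sign (−1)^0·+1^1·-1^0 = +1.
(a,b)_11: α=0, u≡3; β=1, v≡10 (mod 11); (3|11)=+1, (10|11)=-1; sign (−1)^0·+1^1·-1^0 = +1.
(a,b)_3: α=0, u≡1; β=1, v≡2 (mod 3); (1|3)=+1, (2|3)=-1; sign (−1)^0·+1^1·-1^0 = +1.
(a,b)_7: α=-2, u≡5; β=3, v≡5 (mod 7); (5|7)=-1, (5|7)=-1; sign (−1)^0·-1^3·-1^-2 = -1.
(a,b)_2: α=7, β=-8; u≡7, v≡1 (mod 8); ε(u)ε(v)=1·0, αω(v)=7·0, βω(u)=-8·0; sum ≡ 0  ⇒  +1.
(a,b)_∞: sgn(-2)=−, sgn(-3927)=−, so -1.
Ram(-2, -3927) = {7, ∞}; no ℚ_7-point on the conic.

[7, inf]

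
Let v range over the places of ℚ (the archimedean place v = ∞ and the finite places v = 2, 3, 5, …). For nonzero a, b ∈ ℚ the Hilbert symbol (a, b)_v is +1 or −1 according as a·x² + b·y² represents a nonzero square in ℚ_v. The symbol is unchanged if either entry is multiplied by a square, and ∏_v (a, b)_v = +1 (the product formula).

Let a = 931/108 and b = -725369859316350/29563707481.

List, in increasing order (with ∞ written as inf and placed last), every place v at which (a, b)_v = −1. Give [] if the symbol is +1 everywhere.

[3, 47]

(a, b) ≡ (57, -94) mod (ℚ^×)²; places V = {2, 3, 5, 7, 11, 19, 29, 47, ∞}.
(a,b)_29: α=0, u≡25; β=-2, v≡25 (mod 29); (25|29)=+1, (25|29)=+1; sign (−1)^0·+1^-2·+1^0 = +1.
(a,b)_19: α=1, u≡14; β=6, v≡11 (mod 19); (14|19)=-1, (11|19)=+1; sign (−1)^0·-1^6·+1^1 = +1.
(a,b)_7: α=2, u≡4; β=-4, v≡1 (mod 7); (4|7)=+1, (1|7)=+1; sign (−1)^0·+1^-4·+1^2 = +1.
(a,b)_3: α=-3, u≡1; β=8, v≡2 (mod 3); (1|3)=+1, (2|3)=-1; sign (−1)^0·+1^8·-1^-3 = -1.
(a,b)_∞: sgn(57)=+, sgn(-94)=−, so +1.
(a,b)_11: α=0, u≡2; β=-4, v≡4 (mod 11); (2|11)=-1, (4|11)=+1; sign (−1)^0·-1^-4·+1^0 = +1.
(a,b)_5: α=0, u≡2; β=2, v≡1 (mod 5); (2|5)=-1, (1|5)=+1; sign (−1)^0·-1^2·+1^0 = +1.
(a,b)_47: α=0, u≡43; β=1, v≡38 (mod 47); (43|47)=-1, (38|47)=-1; sign (−1)^0·-1^1·-1^0 = -1.
(a,b)_2: α=-2, β=1; u≡1, v≡1 (mod 8); ε(u)ε(v)=0·0, αω(v)=-2·0, βω(u)=1·0; sum ≡ 0  ⇒  +1.
|Ram(57, -94)| = 2, even; anisotropic at {3, 47}.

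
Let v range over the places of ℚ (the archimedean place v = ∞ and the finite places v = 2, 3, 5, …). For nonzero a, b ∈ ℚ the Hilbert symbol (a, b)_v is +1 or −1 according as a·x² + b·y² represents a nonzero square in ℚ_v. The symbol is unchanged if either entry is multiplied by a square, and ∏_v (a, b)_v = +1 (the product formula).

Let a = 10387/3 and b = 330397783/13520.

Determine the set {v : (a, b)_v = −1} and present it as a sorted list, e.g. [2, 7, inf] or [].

[3, 13, 23, 29, 31, 47]

(a, b) ≡ (31161, 1964315) mod (ℚ^×)²; places V = {2, 3, 5, 13, 17, 19, 23, 29, 31, 47, ∞}.
(a,b)_19: α=0, u≡17; β=1, v≡4 (mod 19); (17|19)=+1, (4|19)=+1; sign (−1)^0·+1^1·+1^0 = +1.
(a,b)_3: α=-1, u≡1; β=0, v≡2 (mod 3); (1|3)=+1, (2|3)=-1; sign (−1)^0·+1^0·-1^-1 = -1.
(a,b)_5: α=0, u≡4; β=-1, v≡2 (mod 5); (4|5)=+1, (2|5)=-1; sign (−1)^0·+1^-1·-1^0 = +1.
(a,b)_∞: sgn(31161)=+, sgn(1964315)=+, so +1.
(a,b)_29: α=0, u≡21; β=3, v≡20 (mod 29); (21|29)=-1, (20|29)=+1; sign (−1)^0·-1^3·+1^0 = -1.
(a,b)_13: α=1, u≡2; β=-2, v≡7 (mod 13); (2|13)=-1, (7|13)=-1; sign (−1)^0·-1^-2·-1^1 = -1.
(a,b)_23: α=0, u≡20; β=1, v≡3 (mod 23); (20|23)=-1, (3|23)=+1; sign (−1)^0·-1^1·+1^0 = -1.
(a,b)_17: α=1, u≡11; β=0, v≡16 (mod 17); (11|17)=-1, (16|17)=+1; sign (−1)^0·-1^0·+1^1 = +1.
(a,b)_47: α=1, u≡11; β=0, v≡38 (mod 47); (11|47)=-1, (38|47)=-1; sign (−1)^0·-1^0·-1^1 = -1.
(a,b)_2: α=0, β=-4; u≡1, v≡3 (mod 8); ε(u)ε(v)=0·1, αω(v)=0·1, βω(u)=-4·0; sum ≡ 0  ⇒  +1.
(a,b)_31: α=0, u≡11; β=1, v≡25 (mod 31); (11|31)=-1, (25|31)=+1; sign (−1)^0·-1^1·+1^0 = -1.
Ram(31161, 1964315) = {3, 13, 23, 29, 31, 47}; no ℚ_3-point on the conic.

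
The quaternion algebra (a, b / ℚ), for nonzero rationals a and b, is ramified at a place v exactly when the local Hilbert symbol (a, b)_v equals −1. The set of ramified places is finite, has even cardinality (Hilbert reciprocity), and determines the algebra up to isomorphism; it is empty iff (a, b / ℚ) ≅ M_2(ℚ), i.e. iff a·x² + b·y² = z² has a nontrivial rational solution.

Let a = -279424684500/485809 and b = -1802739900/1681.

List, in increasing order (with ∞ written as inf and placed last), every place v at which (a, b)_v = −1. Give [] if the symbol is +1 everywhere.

[31, inf]

Mod squares: a ≡ -17205, b ≡ -111. Check v ∈ {∞, 2, 3, 5, 13, 17, 31, 37, 41}.
v=5: a=5^3·(≡1), b=5^2·(≡4) mod 5; (1|5)=+1, (4|5)=+1; (−1)^{3·2·2}·(+1)^2·(+1)^3 = +1.
v=37: a=37^1·(≡4), b=37^1·(≡33) mod 37; (4|37)=+1, (33|37)=+1; (−1)^{1·1·18}·(+1)^1·(+1)^1 = +1.
v=3: a=3^1·(≡1), b=3^1·(≡2) mod 3; (1|3)=+1, (2|3)=-1; (−1)^{1·1·1}·(+1)^1·(-1)^1 = +1.
v=41: a=41^-2·(≡14), b=41^-2·(≡6) mod 41; (14|41)=-1, (6|41)=-1; (−1)^{-2·-2·20}·(-1)^-2·(-1)^-2 = +1.
v=2: v_2(a)=2, v_2(b)=2; units ≡ 3, 1 (mod 8); ε·ε+αω+βω = 1·0+2·0+2·1 ≡ 0  ⇒  (a,b)_2 = +1.
v=13: a=13^2·(≡11), b=13^2·(≡6) mod 13; (11|13)=-1, (6|13)=-1; (−1)^{2·2·6}·(-1)^2·(-1)^2 = +1.
v=∞: -17205 < 0 and -111 < 0  ⇒  (a,b)_∞ = -1.
v=17: a=17^-2·(≡9), b=17^0·(≡13) mod 17; (9|17)=+1, (13|17)=+1; (−1)^{-2·0·8}·(+1)^0·(+1)^-2 = +1.
v=31: a=31^3·(≡29), b=31^2·(≡27) mod 31; (29|31)=-1, (27|31)=-1; (−1)^{3·2·15}·(-1)^2·(-1)^3 = -1.
(-17205, -111 / ℚ) ramifies at {31, ∞}: a division algebra.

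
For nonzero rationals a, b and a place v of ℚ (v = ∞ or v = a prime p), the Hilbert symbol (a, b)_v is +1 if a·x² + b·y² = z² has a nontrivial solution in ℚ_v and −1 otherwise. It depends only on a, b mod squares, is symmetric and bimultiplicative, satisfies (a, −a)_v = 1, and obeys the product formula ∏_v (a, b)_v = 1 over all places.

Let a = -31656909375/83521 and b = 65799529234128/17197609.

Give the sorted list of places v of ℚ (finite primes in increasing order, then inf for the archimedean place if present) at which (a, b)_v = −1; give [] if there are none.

(a, b) ≡ (-114855, 1173) mod (ℚ^×)²; places V = {2, 3, 5, 7, 11, 13, 17, 19, 23, 29, 31, 43, ∞}.
(a,b)_19: α=1, u≡11; β=0, v≡18 (mod 19); (11|19)=+1, (18|19)=-1; sign (−1)^0·+1^0·-1^1 = -1.
(a,b)_13: α=1, u≡11; β=-2, v≡4 (mod 13); (11|13)=-1, (4|13)=+1; sign (−1)^0·-1^-2·+1^1 = +1.
(a,b)_29: α=0, u≡10; β=-2, v≡25 (mod 29); (10|29)=-1, (25|29)=+1; sign (−1)^0·-1^-2·+1^0 = +1.
(a,b)_3: α=3, u≡1; β=9, v≡1 (mod 3); (1|3)=+1, (1|3)=+1; sign (−1)^1·+1^9·+1^3 = -1.
(a,b)_2: α=0, β=4; u≡1, v≡5 (mod 8); ε(u)ε(v)=0·0, αω(v)=0·1, βω(u)=4·0; sum ≡ 0  ⇒  +1.
(a,b)_17: α=-4, u≡5; β=3, v≡13 (mod 17); (5|17)=-1, (13|17)=+1; sign (−1)^0·-1^3·+1^-4 = -1.
(a,b)_11: α=0, u≡7; β=-2, v≡7 (mod 11); (7|11)=-1, (7|11)=-1; sign (−1)^0·-1^-2·-1^0 = +1.
(a,b)_∞: sgn(-114855)=−, sgn(1173)=+, so +1.
(a,b)_5: α=5, u≡4; β=0, v≡2 (mod 5); (4|5)=+1, (2|5)=-1; sign (−1)^0·+1^0·-1^5 = -1.
(a,b)_23: α=0, u≡14; β=1, v≡21 (mod 23); (14|23)=-1, (21|23)=-1; sign (−1)^0·-1^1·-1^0 = -1.
(a,b)_7: α=2, u≡1; β=0, v≡2 (mod 7); (1|7)=+1, (2|7)=+1; sign (−1)^0·+1^0·+1^2 = +1.
(a,b)_31: α=1, u≡13; β=0, v≡30 (mod 31); (13|31)=-1, (30|31)=-1; sign (−1)^0·-1^0·-1^1 = -1.
(a,b)_43: α=0, u≡15; β=2, v≡29 (mod 43); (15|43)=+1, (29|43)=-1; sign (−1)^0·+1^2·-1^0 = +1.
Ram(-114855, 1173) = {3, 5, 17, 19, 23, 31}; no ℚ_3-point on the conic.

[3, 5, 17, 19, 23, 31]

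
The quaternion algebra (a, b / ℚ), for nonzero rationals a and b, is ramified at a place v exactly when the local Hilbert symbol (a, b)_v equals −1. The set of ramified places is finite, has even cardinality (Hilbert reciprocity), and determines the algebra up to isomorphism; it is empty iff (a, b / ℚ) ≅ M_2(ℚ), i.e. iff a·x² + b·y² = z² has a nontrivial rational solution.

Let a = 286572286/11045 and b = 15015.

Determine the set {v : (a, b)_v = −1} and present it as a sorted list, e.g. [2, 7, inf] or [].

Mod squares: a ≡ 1430, b ≡ 15015. Check v ∈ {∞, 2, 3, 5, 7, 11, 13, 47}.
v=5: a=5^-1·(≡4), b=5^1·(≡3) mod 5; (4|5)=+1, (3|5)=-1; (−1)^{-1·1·2}·(+1)^1·(-1)^-1 = -1.
v=13: a=13^3·(≡6), b=13^1·(≡11) mod 13; (6|13)=-1, (11|13)=-1; (−1)^{3·1·6}·(-1)^1·(-1)^3 = +1.
v=7: a=7^2·(≡2), b=7^1·(≡3) mod 7; (2|7)=+1, (3|7)=-1; (−1)^{2·1·3}·(+1)^1·(-1)^2 = +1.
v=2: v_2(a)=1, v_2(b)=0; units ≡ 3, 7 (mod 8); ε·ε+αω+βω = 1·1+1·0+0·1 ≡ 1  ⇒  (a,b)_2 = -1.
v=∞: 1430 > 0 and 15015 > 0  ⇒  (a,b)_∞ = +1.
v=11: a=11^3·(≡3), b=11^1·(≡1) mod 11; (3|11)=+1, (1|11)=+1; (−1)^{3·1·5}·(+1)^1·(+1)^3 = -1.
v=3: a=3^0·(≡2), b=3^1·(≡1) mod 3; (2|3)=-1, (1|3)=+1; (−1)^{0·1·1}·(-1)^1·(+1)^0 = -1.
v=47: a=47^-2·(≡44), b=47^0·(≡22) mod 47; (44|47)=-1, (22|47)=-1; (−1)^{-2·0·23}·(-1)^0·(-1)^-2 = +1.
(1430, 15015 / ℚ) ramifies at {2, 3, 5, 11}: a division algebra.

[2, 3, 5, 11]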